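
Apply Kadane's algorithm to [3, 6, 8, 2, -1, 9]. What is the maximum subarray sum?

Using Kadane's algorithm on [3, 6, 8, 2, -1, 9]:

Scanning through the array:
Position 1 (value 6): max_ending_here = 9, max_so_far = 9
Position 2 (value 8): max_ending_here = 17, max_so_far = 17
Position 3 (value 2): max_ending_here = 19, max_so_far = 19
Position 4 (value -1): max_ending_here = 18, max_so_far = 19
Position 5 (value 9): max_ending_here = 27, max_so_far = 27

Maximum subarray: [3, 6, 8, 2, -1, 9]
Maximum sum: 27

The maximum subarray is [3, 6, 8, 2, -1, 9] with sum 27. This subarray runs from index 0 to index 5.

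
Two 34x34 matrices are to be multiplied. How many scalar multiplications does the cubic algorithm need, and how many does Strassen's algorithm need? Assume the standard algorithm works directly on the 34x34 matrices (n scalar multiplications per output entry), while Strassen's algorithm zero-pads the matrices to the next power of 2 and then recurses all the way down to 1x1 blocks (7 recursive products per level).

Matrix multiplication for 34x34 matrices:

Strassen's algorithm requires power-of-2 dimensions. Pad 34x34 to 64x64 (next power of 2).

Standard algorithm: 34^3 = 39304 multiplications
Strassen's algorithm: 7^(log2(64)) = 7^6 = 117649 multiplications
Difference: 39304 - 117649 = -78345 (Strassen uses MORE here due to padding overhead — for small or just-over-power-of-2 n, padding can outweigh the per-level savings)

Standard: 39304 multiplications (34^3). Strassen: 117649 multiplications (7^6, after padding to 64x64). Strassen reduces 8 recursive multiplications to 7 at each level.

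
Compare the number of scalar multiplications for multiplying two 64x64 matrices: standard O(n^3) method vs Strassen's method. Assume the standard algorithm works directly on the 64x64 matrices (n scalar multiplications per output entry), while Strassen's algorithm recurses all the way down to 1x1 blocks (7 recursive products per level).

Matrix multiplication for 64x64 matrices:

Standard algorithm: 64^3 = 262144 multiplications
Strassen's algorithm: 7^(log2(64)) = 7^6 = 117649 multiplications
Savings: 262144 - 117649 = 144495 multiplications

Standard: 262144 multiplications (64^3). Strassen: 117649 multiplications (7^6). Strassen reduces 8 recursive multiplications to 7 at each level.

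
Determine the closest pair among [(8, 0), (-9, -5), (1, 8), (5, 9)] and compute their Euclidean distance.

Computing all pairwise distances among 4 points:

d((8, 0), (-9, -5)) = 17.72
d((8, 0), (1, 8)) = 10.6301
d((8, 0), (5, 9)) = 9.4868
d((-9, -5), (1, 8)) = 16.4012
d((-9, -5), (5, 9)) = 19.799
d((1, 8), (5, 9)) = 4.1231 <-- minimum

Closest pair: (1, 8) and (5, 9) with distance 4.1231

The closest pair is (1, 8) and (5, 9) with Euclidean distance 4.1231. For 4 points, brute-force pairwise comparison is shown above. For large n, the divide-and-conquer algorithm (sort by x, recurse on halves, check the dividing strip) achieves O(n log n).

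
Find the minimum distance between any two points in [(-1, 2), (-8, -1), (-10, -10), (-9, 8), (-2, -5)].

Computing all pairwise distances among 5 points:

d((-1, 2), (-8, -1)) = 7.6158
d((-1, 2), (-10, -10)) = 15.0
d((-1, 2), (-9, 8)) = 10.0
d((-1, 2), (-2, -5)) = 7.0711 <-- minimum
d((-8, -1), (-10, -10)) = 9.2195
d((-8, -1), (-9, 8)) = 9.0554
d((-8, -1), (-2, -5)) = 7.2111
d((-10, -10), (-9, 8)) = 18.0278
d((-10, -10), (-2, -5)) = 9.434
d((-9, 8), (-2, -5)) = 14.7648

Closest pair: (-1, 2) and (-2, -5) with distance 7.0711

The closest pair is (-1, 2) and (-2, -5) with Euclidean distance 7.0711. For 5 points, brute-force pairwise comparison is shown above. For large n, the divide-and-conquer algorithm (sort by x, recurse on halves, check the dividing strip) achieves O(n log n).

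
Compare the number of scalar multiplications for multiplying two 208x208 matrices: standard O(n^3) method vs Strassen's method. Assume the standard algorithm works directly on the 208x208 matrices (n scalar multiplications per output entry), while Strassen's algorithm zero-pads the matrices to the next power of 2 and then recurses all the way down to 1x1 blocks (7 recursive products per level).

Matrix multiplication for 208x208 matrices:

Strassen's algorithm requires power-of-2 dimensions. Pad 208x208 to 256x256 (next power of 2).

Standard algorithm: 208^3 = 8998912 multiplications
Strassen's algorithm: 7^(log2(256)) = 7^8 = 5764801 multiplications
Savings: 8998912 - 5764801 = 3234111 multiplications

Standard: 8998912 multiplications (208^3). Strassen: 5764801 multiplications (7^8, after padding to 256x256). Strassen reduces 8 recursive multiplications to 7 at each level.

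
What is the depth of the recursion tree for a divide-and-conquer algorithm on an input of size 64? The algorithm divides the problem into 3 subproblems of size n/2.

For divide and conquer with division factor 2:

Problem sizes at each level:
Level 0: 64
Level 1: 32
Level 2: 16
Level 3: 8
Level 4: 4
Level 5: 2
Level 6: 1

The root is level 0 and the size-1 base case is level 6 (the tree spans levels 0 through 6, i.e. 7 levels counting the root), so the depth is the number of divisions: log_2(64) = 6

The recursion tree depth is log_2(64) = 6. At each level, the problem size is divided by 2, so it takes 6 divisions to reduce to a base case of size 1. The algorithm makes 3 recursive calls at each level.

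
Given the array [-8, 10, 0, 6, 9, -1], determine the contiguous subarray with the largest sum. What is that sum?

Using Kadane's algorithm on [-8, 10, 0, 6, 9, -1]:

Scanning through the array:
Position 1 (value 10): max_ending_here = 10, max_so_far = 10
Position 2 (value 0): max_ending_here = 10, max_so_far = 10
Position 3 (value 6): max_ending_here = 16, max_so_far = 16
Position 4 (value 9): max_ending_here = 25, max_so_far = 25
Position 5 (value -1): max_ending_here = 24, max_so_far = 25

Maximum subarray: [10, 0, 6, 9]
Maximum sum: 25

The maximum subarray is [10, 0, 6, 9] with sum 25. This subarray runs from index 1 to index 4.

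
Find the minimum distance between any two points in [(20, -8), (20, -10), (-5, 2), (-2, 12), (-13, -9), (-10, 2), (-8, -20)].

Computing all pairwise distances among 7 points:

d((20, -8), (20, -10)) = 2.0 <-- minimum
d((20, -8), (-5, 2)) = 26.9258
d((20, -8), (-2, 12)) = 29.7321
d((20, -8), (-13, -9)) = 33.0151
d((20, -8), (-10, 2)) = 31.6228
d((20, -8), (-8, -20)) = 30.4631
d((20, -10), (-5, 2)) = 27.7308
d((20, -10), (-2, 12)) = 31.1127
d((20, -10), (-13, -9)) = 33.0151
d((20, -10), (-10, 2)) = 32.311
d((20, -10), (-8, -20)) = 29.7321
d((-5, 2), (-2, 12)) = 10.4403
d((-5, 2), (-13, -9)) = 13.6015
d((-5, 2), (-10, 2)) = 5.0
d((-5, 2), (-8, -20)) = 22.2036
d((-2, 12), (-13, -9)) = 23.7065
d((-2, 12), (-10, 2)) = 12.8062
d((-2, 12), (-8, -20)) = 32.5576
d((-13, -9), (-10, 2)) = 11.4018
d((-13, -9), (-8, -20)) = 12.083
d((-10, 2), (-8, -20)) = 22.0907

Closest pair: (20, -8) and (20, -10) with distance 2.0

The closest pair is (20, -8) and (20, -10) with Euclidean distance 2.0. For 7 points, brute-force pairwise comparison is shown above. For large n, the divide-and-conquer algorithm (sort by x, recurse on halves, check the dividing strip) achieves O(n log n).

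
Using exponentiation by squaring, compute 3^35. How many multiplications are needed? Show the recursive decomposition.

Computing 3^35 by squaring (build up from 3^1; each line after the first costs one multiplication):

3^1 = 3
3^2 = (3^1)^2 = 3^2 = 9
3^4 = (3^2)^2 = 9^2 = 81
3^8 = (3^4)^2 = 81^2 = 6561
3^16 = (3^8)^2 = 6561^2 = 43046721
3^17 = 3 * 3^16 = 3 * 43046721 = 129140163
3^34 = (3^17)^2 = 129140163^2 = 16677181699666569
3^35 = 3 * 3^34 = 3 * 16677181699666569 = 50031545098999707

Result: 50031545098999707
Multiplications needed: 7 (7 lines after 3^1)

3^35 = 50031545098999707. Using exponentiation by squaring, this requires 7 multiplications. The key idea: if the exponent is even, square the half-power; if odd, multiply by the base once.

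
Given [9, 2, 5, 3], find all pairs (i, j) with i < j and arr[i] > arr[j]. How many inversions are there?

Finding inversions in [9, 2, 5, 3]:

(0, 1): arr[0]=9 > arr[1]=2
(0, 2): arr[0]=9 > arr[2]=5
(0, 3): arr[0]=9 > arr[3]=3
(2, 3): arr[2]=5 > arr[3]=3

Total inversions: 4

The array has 4 inversion(s): (0,1), (0,2), (0,3), (2,3). Each pair (i,j) satisfies i < j and arr[i] > arr[j].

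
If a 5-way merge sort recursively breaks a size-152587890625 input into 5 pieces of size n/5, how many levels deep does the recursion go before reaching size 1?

For divide and conquer with division factor 5:

Problem sizes at each level:
Level 0: 152587890625
Level 1: 30517578125
Level 2: 6103515625
Level 3: 1220703125
Level 4: 244140625
Level 5: 48828125
Level 6: 9765625
Level 7: 1953125
Level 8: 390625
Level 9: 78125
Level 10: 15625
Level 11: 3125
Level 12: 625
Level 13: 125
Level 14: 25
Level 15: 5
Level 16: 1

The root is level 0 and the size-1 base case is level 16 (the tree spans levels 0 through 16, i.e. 17 levels counting the root), so the depth is the number of divisions: log_5(152587890625) = 16

The recursion tree depth is log_5(152587890625) = 16. At each level, the problem size is divided by 5, so it takes 16 divisions to reduce to a base case of size 1. The algorithm makes 5 recursive calls at each level.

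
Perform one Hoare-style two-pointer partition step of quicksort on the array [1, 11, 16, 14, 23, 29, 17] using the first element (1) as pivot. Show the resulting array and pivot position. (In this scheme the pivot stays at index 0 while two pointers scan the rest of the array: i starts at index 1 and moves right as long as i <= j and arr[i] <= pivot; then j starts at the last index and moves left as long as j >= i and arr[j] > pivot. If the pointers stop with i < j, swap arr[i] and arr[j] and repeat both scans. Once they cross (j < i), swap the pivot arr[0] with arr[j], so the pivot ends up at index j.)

Hoare-style two-pointer partition with pivot = 1:

Initial array: [1, 11, 16, 14, 23, 29, 17]

Pointers start at i = 1, j = 6.
i ends at 1, j ends at 0: the pointers have crossed (j < i), so scanning stops.

j = 0, so swapping arr[0] with arr[j] leaves the pivot at position 0: [1, 11, 16, 14, 23, 29, 17]
Pivot position: 0

After partitioning with pivot 1, the array becomes [1, 11, 16, 14, 23, 29, 17]. The pivot is placed at index 0. All elements to the left of the pivot are <= 1, and all elements to the right are > 1.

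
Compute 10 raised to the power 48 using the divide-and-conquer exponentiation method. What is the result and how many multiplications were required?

Computing 10^48 by squaring (build up from 10^1; each line after the first costs one multiplication):

10^1 = 10
10^2 = (10^1)^2 = 10^2 = 100
10^3 = 10 * 10^2 = 10 * 100 = 1000
10^6 = (10^3)^2 = 1000^2 = 1000000
10^12 = (10^6)^2 = 1000000^2 = 1000000000000
10^24 = (10^12)^2 = 1000000000000^2 = 1000000000000000000000000
10^48 = (10^24)^2 = 1000000000000000000000000^2 = 1000000000000000000000000000000000000000000000000

Result: 1000000000000000000000000000000000000000000000000
Multiplications needed: 6 (6 lines after 10^1)

10^48 = 1000000000000000000000000000000000000000000000000. Using exponentiation by squaring, this requires 6 multiplications. The key idea: if the exponent is even, square the half-power; if odd, multiply by the base once.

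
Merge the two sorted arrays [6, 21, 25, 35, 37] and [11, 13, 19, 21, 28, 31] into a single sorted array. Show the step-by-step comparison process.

Merging process:

Compare 6 vs 11: take 6 from left. Merged: [6]
Compare 21 vs 11: take 11 from right. Merged: [6, 11]
Compare 21 vs 13: take 13 from right. Merged: [6, 11, 13]
Compare 21 vs 19: take 19 from right. Merged: [6, 11, 13, 19]
Compare 21 vs 21: take 21 from left. Merged: [6, 11, 13, 19, 21]
Compare 25 vs 21: take 21 from right. Merged: [6, 11, 13, 19, 21, 21]
Compare 25 vs 28: take 25 from left. Merged: [6, 11, 13, 19, 21, 21, 25]
Compare 35 vs 28: take 28 from right. Merged: [6, 11, 13, 19, 21, 21, 25, 28]
Compare 35 vs 31: take 31 from right. Merged: [6, 11, 13, 19, 21, 21, 25, 28, 31]
Append remaining from left: [35, 37]. Merged: [6, 11, 13, 19, 21, 21, 25, 28, 31, 35, 37]

Final merged array: [6, 11, 13, 19, 21, 21, 25, 28, 31, 35, 37]
Total comparisons: 9

The merged array is [6, 11, 13, 19, 21, 21, 25, 28, 31, 35, 37], requiring 9 comparisons. The merge step runs in O(n) time where n is the total number of elements.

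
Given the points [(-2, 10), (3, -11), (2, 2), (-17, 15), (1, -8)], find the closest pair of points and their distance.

Computing all pairwise distances among 5 points:

d((-2, 10), (3, -11)) = 21.587
d((-2, 10), (2, 2)) = 8.9443
d((-2, 10), (-17, 15)) = 15.8114
d((-2, 10), (1, -8)) = 18.2483
d((3, -11), (2, 2)) = 13.0384
d((3, -11), (-17, 15)) = 32.8024
d((3, -11), (1, -8)) = 3.6056 <-- minimum
d((2, 2), (-17, 15)) = 23.0217
d((2, 2), (1, -8)) = 10.0499
d((-17, 15), (1, -8)) = 29.2062

Closest pair: (3, -11) and (1, -8) with distance 3.6056

The closest pair is (3, -11) and (1, -8) with Euclidean distance 3.6056. For 5 points, brute-force pairwise comparison is shown above. For large n, the divide-and-conquer algorithm (sort by x, recurse on halves, check the dividing strip) achieves O(n log n).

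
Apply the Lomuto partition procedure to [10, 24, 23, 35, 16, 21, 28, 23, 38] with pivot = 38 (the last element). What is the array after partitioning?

Lomuto partition with pivot = 38:

Initial array: [10, 24, 23, 35, 16, 21, 28, 23, 38]

arr[0]=10 <= 38: swap with position 0, array becomes [10, 24, 23, 35, 16, 21, 28, 23, 38]
arr[1]=24 <= 38: swap with position 1, array becomes [10, 24, 23, 35, 16, 21, 28, 23, 38]
arr[2]=23 <= 38: swap with position 2, array becomes [10, 24, 23, 35, 16, 21, 28, 23, 38]
arr[3]=35 <= 38: swap with position 3, array becomes [10, 24, 23, 35, 16, 21, 28, 23, 38]
arr[4]=16 <= 38: swap with position 4, array becomes [10, 24, 23, 35, 16, 21, 28, 23, 38]
arr[5]=21 <= 38: swap with position 5, array becomes [10, 24, 23, 35, 16, 21, 28, 23, 38]
arr[6]=28 <= 38: swap with position 6, array becomes [10, 24, 23, 35, 16, 21, 28, 23, 38]
arr[7]=23 <= 38: swap with position 7, array becomes [10, 24, 23, 35, 16, 21, 28, 23, 38]

Place pivot at position 8: [10, 24, 23, 35, 16, 21, 28, 23, 38]
Pivot position: 8

After partitioning with pivot 38, the array becomes [10, 24, 23, 35, 16, 21, 28, 23, 38]. The pivot is placed at index 8. All elements to the left of the pivot are <= 38, and all elements to the right are > 38.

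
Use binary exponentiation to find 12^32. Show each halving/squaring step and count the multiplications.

Computing 12^32 by squaring (build up from 12^1; each line after the first costs one multiplication):

12^1 = 12
12^2 = (12^1)^2 = 12^2 = 144
12^4 = (12^2)^2 = 144^2 = 20736
12^8 = (12^4)^2 = 20736^2 = 429981696
12^16 = (12^8)^2 = 429981696^2 = 184884258895036416
12^32 = (12^16)^2 = 184884258895036416^2 = 34182189187166852111368841966125056

Result: 34182189187166852111368841966125056
Multiplications needed: 5 (5 lines after 12^1)

12^32 = 34182189187166852111368841966125056. Using exponentiation by squaring, this requires 5 multiplications. The key idea: if the exponent is even, square the half-power; if odd, multiply by the base once.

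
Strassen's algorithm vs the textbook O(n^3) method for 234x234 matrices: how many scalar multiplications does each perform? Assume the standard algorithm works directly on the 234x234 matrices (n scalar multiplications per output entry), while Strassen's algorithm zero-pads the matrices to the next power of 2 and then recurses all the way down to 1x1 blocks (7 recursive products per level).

Matrix multiplication for 234x234 matrices:

Strassen's algorithm requires power-of-2 dimensions. Pad 234x234 to 256x256 (next power of 2).

Standard algorithm: 234^3 = 12812904 multiplications
Strassen's algorithm: 7^(log2(256)) = 7^8 = 5764801 multiplications
Savings: 12812904 - 5764801 = 7048103 multiplications

Standard: 12812904 multiplications (234^3). Strassen: 5764801 multiplications (7^8, after padding to 256x256). Strassen reduces 8 recursive multiplications to 7 at each level.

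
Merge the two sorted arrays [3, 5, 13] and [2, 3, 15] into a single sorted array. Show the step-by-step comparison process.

Merging process:

Compare 3 vs 2: take 2 from right. Merged: [2]
Compare 3 vs 3: take 3 from left. Merged: [2, 3]
Compare 5 vs 3: take 3 from right. Merged: [2, 3, 3]
Compare 5 vs 15: take 5 from left. Merged: [2, 3, 3, 5]
Compare 13 vs 15: take 13 from left. Merged: [2, 3, 3, 5, 13]
Append remaining from right: [15]. Merged: [2, 3, 3, 5, 13, 15]

Final merged array: [2, 3, 3, 5, 13, 15]
Total comparisons: 5

The merged array is [2, 3, 3, 5, 13, 15], requiring 5 comparisons. The merge step runs in O(n) time where n is the total number of elements.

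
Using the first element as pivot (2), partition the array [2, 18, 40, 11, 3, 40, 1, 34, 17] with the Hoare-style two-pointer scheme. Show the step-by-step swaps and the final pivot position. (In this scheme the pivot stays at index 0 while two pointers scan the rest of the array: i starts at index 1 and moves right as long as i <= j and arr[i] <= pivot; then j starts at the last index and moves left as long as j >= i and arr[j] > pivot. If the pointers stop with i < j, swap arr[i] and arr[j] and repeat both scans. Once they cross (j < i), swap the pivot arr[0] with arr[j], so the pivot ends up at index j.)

Hoare-style two-pointer partition with pivot = 2:

Initial array: [2, 18, 40, 11, 3, 40, 1, 34, 17]

Pointers start at i = 1, j = 8.
i stops at index 1 (arr[1]=18 > 2), j stops at index 6 (arr[6]=1 <= 2): swap arr[1] and arr[6], array becomes [2, 1, 40, 11, 3, 40, 18, 34, 17]
i ends at 2, j ends at 1: the pointers have crossed (j < i), so scanning stops.

Swap pivot arr[0] with arr[1] to place pivot at position 1: [1, 2, 40, 11, 3, 40, 18, 34, 17]
Pivot position: 1

After partitioning with pivot 2, the array becomes [1, 2, 40, 11, 3, 40, 18, 34, 17]. The pivot is placed at index 1. All elements to the left of the pivot are <= 2, and all elements to the right are > 2.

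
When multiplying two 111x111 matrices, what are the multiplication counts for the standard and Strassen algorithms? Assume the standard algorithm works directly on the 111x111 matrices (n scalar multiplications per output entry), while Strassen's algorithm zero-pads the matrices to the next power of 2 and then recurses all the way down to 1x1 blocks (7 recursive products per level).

Matrix multiplication for 111x111 matrices:

Strassen's algorithm requires power-of-2 dimensions. Pad 111x111 to 128x128 (next power of 2).

Standard algorithm: 111^3 = 1367631 multiplications
Strassen's algorithm: 7^(log2(128)) = 7^7 = 823543 multiplications
Savings: 1367631 - 823543 = 544088 multiplications

Standard: 1367631 multiplications (111^3). Strassen: 823543 multiplications (7^7, after padding to 128x128). Strassen reduces 8 recursive multiplications to 7 at each level.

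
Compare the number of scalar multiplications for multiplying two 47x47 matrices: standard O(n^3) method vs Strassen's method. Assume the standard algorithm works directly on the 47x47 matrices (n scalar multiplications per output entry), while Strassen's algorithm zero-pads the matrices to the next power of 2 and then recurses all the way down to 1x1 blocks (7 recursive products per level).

Matrix multiplication for 47x47 matrices:

Strassen's algorithm requires power-of-2 dimensions. Pad 47x47 to 64x64 (next power of 2).

Standard algorithm: 47^3 = 103823 multiplications
Strassen's algorithm: 7^(log2(64)) = 7^6 = 117649 multiplications
Difference: 103823 - 117649 = -13826 (Strassen uses MORE here due to padding overhead — for small or just-over-power-of-2 n, padding can outweigh the per-level savings)

Standard: 103823 multiplications (47^3). Strassen: 117649 multiplications (7^6, after padding to 64x64). Strassen reduces 8 recursive multiplications to 7 at each level.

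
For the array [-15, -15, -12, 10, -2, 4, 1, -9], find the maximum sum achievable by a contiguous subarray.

Using Kadane's algorithm on [-15, -15, -12, 10, -2, 4, 1, -9]:

Scanning through the array:
Position 1 (value -15): max_ending_here = -15, max_so_far = -15
Position 2 (value -12): max_ending_here = -12, max_so_far = -12
Position 3 (value 10): max_ending_here = 10, max_so_far = 10
Position 4 (value -2): max_ending_here = 8, max_so_far = 10
Position 5 (value 4): max_ending_here = 12, max_so_far = 12
Position 6 (value 1): max_ending_here = 13, max_so_far = 13
Position 7 (value -9): max_ending_here = 4, max_so_far = 13

Maximum subarray: [10, -2, 4, 1]
Maximum sum: 13

The maximum subarray is [10, -2, 4, 1] with sum 13. This subarray runs from index 3 to index 6.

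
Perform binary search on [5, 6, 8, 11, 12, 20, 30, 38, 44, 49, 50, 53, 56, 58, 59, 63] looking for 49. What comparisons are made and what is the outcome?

Binary search for 49 in [5, 6, 8, 11, 12, 20, 30, 38, 44, 49, 50, 53, 56, 58, 59, 63]:

lo=0, hi=15, mid=7, arr[mid]=38 -> 38 < 49, search right half
lo=8, hi=15, mid=11, arr[mid]=53 -> 53 > 49, search left half
lo=8, hi=10, mid=9, arr[mid]=49 -> Found target at index 9!

Binary search finds 49 at index 9 after 3 comparisons. The search repeatedly halves the search space by comparing with the middle element.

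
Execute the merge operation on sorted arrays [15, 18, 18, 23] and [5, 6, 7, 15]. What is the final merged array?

Merging process:

Compare 15 vs 5: take 5 from right. Merged: [5]
Compare 15 vs 6: take 6 from right. Merged: [5, 6]
Compare 15 vs 7: take 7 from right. Merged: [5, 6, 7]
Compare 15 vs 15: take 15 from left. Merged: [5, 6, 7, 15]
Compare 18 vs 15: take 15 from right. Merged: [5, 6, 7, 15, 15]
Append remaining from left: [18, 18, 23]. Merged: [5, 6, 7, 15, 15, 18, 18, 23]

Final merged array: [5, 6, 7, 15, 15, 18, 18, 23]
Total comparisons: 5

The merged array is [5, 6, 7, 15, 15, 18, 18, 23], requiring 5 comparisons. The merge step runs in O(n) time where n is the total number of elements.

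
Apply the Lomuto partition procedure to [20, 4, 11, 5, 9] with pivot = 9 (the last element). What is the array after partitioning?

Lomuto partition with pivot = 9:

Initial array: [20, 4, 11, 5, 9]

arr[0]=20 > 9: no swap
arr[1]=4 <= 9: swap with position 0, array becomes [4, 20, 11, 5, 9]
arr[2]=11 > 9: no swap
arr[3]=5 <= 9: swap with position 1, array becomes [4, 5, 11, 20, 9]

Place pivot at position 2: [4, 5, 9, 20, 11]
Pivot position: 2

After partitioning with pivot 9, the array becomes [4, 5, 9, 20, 11]. The pivot is placed at index 2. All elements to the left of the pivot are <= 9, and all elements to the right are > 9.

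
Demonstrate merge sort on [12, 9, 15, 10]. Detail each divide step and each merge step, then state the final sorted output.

Merge sort trace:

Split: [12, 9, 15, 10] -> [12, 9] and [15, 10]
  Split: [12, 9] -> [12] and [9]
  Merge: [12] + [9] -> [9, 12]
  Split: [15, 10] -> [15] and [10]
  Merge: [15] + [10] -> [10, 15]
Merge: [9, 12] + [10, 15] -> [9, 10, 12, 15]

Final sorted array: [9, 10, 12, 15]

The merge sort proceeds by recursively splitting the array and merging sorted halves.
After all merges, the sorted array is [9, 10, 12, 15].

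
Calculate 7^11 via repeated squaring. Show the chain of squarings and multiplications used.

Computing 7^11 by squaring (build up from 7^1; each line after the first costs one multiplication):

7^1 = 7
7^2 = (7^1)^2 = 7^2 = 49
7^4 = (7^2)^2 = 49^2 = 2401
7^5 = 7 * 7^4 = 7 * 2401 = 16807
7^10 = (7^5)^2 = 16807^2 = 282475249
7^11 = 7 * 7^10 = 7 * 282475249 = 1977326743

Result: 1977326743
Multiplications needed: 5 (5 lines after 7^1)

7^11 = 1977326743. Using exponentiation by squaring, this requires 5 multiplications. The key idea: if the exponent is even, square the half-power; if odd, multiply by the base once.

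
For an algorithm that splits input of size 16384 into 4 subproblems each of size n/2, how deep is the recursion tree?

For divide and conquer with division factor 2:

Problem sizes at each level:
Level 0: 16384
Level 1: 8192
Level 2: 4096
Level 3: 2048
Level 4: 1024
Level 5: 512
Level 6: 256
Level 7: 128
Level 8: 64
Level 9: 32
Level 10: 16
Level 11: 8
Level 12: 4
Level 13: 2
Level 14: 1

The root is level 0 and the size-1 base case is level 14 (the tree spans levels 0 through 14, i.e. 15 levels counting the root), so the depth is the number of divisions: log_2(16384) = 14

The recursion tree depth is log_2(16384) = 14. At each level, the problem size is divided by 2, so it takes 14 divisions to reduce to a base case of size 1. The algorithm makes 4 recursive calls at each level.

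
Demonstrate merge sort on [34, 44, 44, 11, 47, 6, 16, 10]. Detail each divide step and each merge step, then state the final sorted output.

Merge sort trace:

Split: [34, 44, 44, 11, 47, 6, 16, 10] -> [34, 44, 44, 11] and [47, 6, 16, 10]
  Split: [34, 44, 44, 11] -> [34, 44] and [44, 11]
    Split: [34, 44] -> [34] and [44]
    Merge: [34] + [44] -> [34, 44]
    Split: [44, 11] -> [44] and [11]
    Merge: [44] + [11] -> [11, 44]
  Merge: [34, 44] + [11, 44] -> [11, 34, 44, 44]
  Split: [47, 6, 16, 10] -> [47, 6] and [16, 10]
    Split: [47, 6] -> [47] and [6]
    Merge: [47] + [6] -> [6, 47]
    Split: [16, 10] -> [16] and [10]
    Merge: [16] + [10] -> [10, 16]
  Merge: [6, 47] + [10, 16] -> [6, 10, 16, 47]
Merge: [11, 34, 44, 44] + [6, 10, 16, 47] -> [6, 10, 11, 16, 34, 44, 44, 47]

Final sorted array: [6, 10, 11, 16, 34, 44, 44, 47]

The merge sort proceeds by recursively splitting the array and merging sorted halves.
After all merges, the sorted array is [6, 10, 11, 16, 34, 44, 44, 47].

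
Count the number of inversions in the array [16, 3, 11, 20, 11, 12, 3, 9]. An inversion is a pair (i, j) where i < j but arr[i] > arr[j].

Finding inversions in [16, 3, 11, 20, 11, 12, 3, 9]:

(0, 1): arr[0]=16 > arr[1]=3
(0, 2): arr[0]=16 > arr[2]=11
(0, 4): arr[0]=16 > arr[4]=11
(0, 5): arr[0]=16 > arr[5]=12
(0, 6): arr[0]=16 > arr[6]=3
(0, 7): arr[0]=16 > arr[7]=9
(2, 6): arr[2]=11 > arr[6]=3
(2, 7): arr[2]=11 > arr[7]=9
(3, 4): arr[3]=20 > arr[4]=11
(3, 5): arr[3]=20 > arr[5]=12
(3, 6): arr[3]=20 > arr[6]=3
(3, 7): arr[3]=20 > arr[7]=9
(4, 6): arr[4]=11 > arr[6]=3
(4, 7): arr[4]=11 > arr[7]=9
(5, 6): arr[5]=12 > arr[6]=3
(5, 7): arr[5]=12 > arr[7]=9

Total inversions: 16

The array has 16 inversion(s): (0,1), (0,2), (0,4), (0,5), (0,6), (0,7), (2,6), (2,7), (3,4), (3,5), (3,6), (3,7), (4,6), (4,7), (5,6), (5,7). Each pair (i,j) satisfies i < j and arr[i] > arr[j].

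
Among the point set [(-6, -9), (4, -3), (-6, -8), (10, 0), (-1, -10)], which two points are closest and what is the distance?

Computing all pairwise distances among 5 points:

d((-6, -9), (4, -3)) = 11.6619
d((-6, -9), (-6, -8)) = 1.0 <-- minimum
d((-6, -9), (10, 0)) = 18.3576
d((-6, -9), (-1, -10)) = 5.099
d((4, -3), (-6, -8)) = 11.1803
d((4, -3), (10, 0)) = 6.7082
d((4, -3), (-1, -10)) = 8.6023
d((-6, -8), (10, 0)) = 17.8885
d((-6, -8), (-1, -10)) = 5.3852
d((10, 0), (-1, -10)) = 14.8661

Closest pair: (-6, -9) and (-6, -8) with distance 1.0

The closest pair is (-6, -9) and (-6, -8) with Euclidean distance 1.0. For 5 points, brute-force pairwise comparison is shown above. For large n, the divide-and-conquer algorithm (sort by x, recurse on halves, check the dividing strip) achieves O(n log n).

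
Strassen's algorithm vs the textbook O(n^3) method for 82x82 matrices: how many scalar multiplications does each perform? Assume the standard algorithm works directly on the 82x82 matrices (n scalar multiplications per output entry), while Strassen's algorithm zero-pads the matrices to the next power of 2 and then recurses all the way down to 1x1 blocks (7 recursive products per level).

Matrix multiplication for 82x82 matrices:

Strassen's algorithm requires power-of-2 dimensions. Pad 82x82 to 128x128 (next power of 2).

Standard algorithm: 82^3 = 551368 multiplications
Strassen's algorithm: 7^(log2(128)) = 7^7 = 823543 multiplications
Difference: 551368 - 823543 = -272175 (Strassen uses MORE here due to padding overhead — for small or just-over-power-of-2 n, padding can outweigh the per-level savings)

Standard: 551368 multiplications (82^3). Strassen: 823543 multiplications (7^7, after padding to 128x128). Strassen reduces 8 recursive multiplications to 7 at each level.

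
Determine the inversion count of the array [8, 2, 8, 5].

Finding inversions in [8, 2, 8, 5]:

(0, 1): arr[0]=8 > arr[1]=2
(0, 3): arr[0]=8 > arr[3]=5
(2, 3): arr[2]=8 > arr[3]=5

Total inversions: 3

The array has 3 inversion(s): (0,1), (0,3), (2,3). Each pair (i,j) satisfies i < j and arr[i] > arr[j].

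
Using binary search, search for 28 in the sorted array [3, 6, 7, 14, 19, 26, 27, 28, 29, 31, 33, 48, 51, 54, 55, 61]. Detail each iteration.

Binary search for 28 in [3, 6, 7, 14, 19, 26, 27, 28, 29, 31, 33, 48, 51, 54, 55, 61]:

lo=0, hi=15, mid=7, arr[mid]=28 -> Found target at index 7!

Binary search finds 28 at index 7 after 1 comparisons. The search repeatedly halves the search space by comparing with the middle element.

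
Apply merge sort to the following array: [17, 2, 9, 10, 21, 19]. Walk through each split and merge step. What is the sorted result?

Merge sort trace:

Split: [17, 2, 9, 10, 21, 19] -> [17, 2, 9] and [10, 21, 19]
  Split: [17, 2, 9] -> [17] and [2, 9]
    Split: [2, 9] -> [2] and [9]
    Merge: [2] + [9] -> [2, 9]
  Merge: [17] + [2, 9] -> [2, 9, 17]
  Split: [10, 21, 19] -> [10] and [21, 19]
    Split: [21, 19] -> [21] and [19]
    Merge: [21] + [19] -> [19, 21]
  Merge: [10] + [19, 21] -> [10, 19, 21]
Merge: [2, 9, 17] + [10, 19, 21] -> [2, 9, 10, 17, 19, 21]

Final sorted array: [2, 9, 10, 17, 19, 21]

The merge sort proceeds by recursively splitting the array and merging sorted halves.
After all merges, the sorted array is [2, 9, 10, 17, 19, 21].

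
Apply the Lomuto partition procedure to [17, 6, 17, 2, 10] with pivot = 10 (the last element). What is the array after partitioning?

Lomuto partition with pivot = 10:

Initial array: [17, 6, 17, 2, 10]

arr[0]=17 > 10: no swap
arr[1]=6 <= 10: swap with position 0, array becomes [6, 17, 17, 2, 10]
arr[2]=17 > 10: no swap
arr[3]=2 <= 10: swap with position 1, array becomes [6, 2, 17, 17, 10]

Place pivot at position 2: [6, 2, 10, 17, 17]
Pivot position: 2

After partitioning with pivot 10, the array becomes [6, 2, 10, 17, 17]. The pivot is placed at index 2. All elements to the left of the pivot are <= 10, and all elements to the right are > 10.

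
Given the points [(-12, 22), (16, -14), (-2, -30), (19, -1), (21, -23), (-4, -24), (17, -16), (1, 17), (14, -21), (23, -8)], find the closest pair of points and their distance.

Computing all pairwise distances among 10 points:

d((-12, 22), (16, -14)) = 45.607
d((-12, 22), (-2, -30)) = 52.9528
d((-12, 22), (19, -1)) = 38.6005
d((-12, 22), (21, -23)) = 55.8032
d((-12, 22), (-4, -24)) = 46.6905
d((-12, 22), (17, -16)) = 47.8017
d((-12, 22), (1, 17)) = 13.9284
d((-12, 22), (14, -21)) = 50.2494
d((-12, 22), (23, -8)) = 46.0977
d((16, -14), (-2, -30)) = 24.0832
d((16, -14), (19, -1)) = 13.3417
d((16, -14), (21, -23)) = 10.2956
d((16, -14), (-4, -24)) = 22.3607
d((16, -14), (17, -16)) = 2.2361 <-- minimum
d((16, -14), (1, 17)) = 34.4384
d((16, -14), (14, -21)) = 7.2801
d((16, -14), (23, -8)) = 9.2195
d((-2, -30), (19, -1)) = 35.805
d((-2, -30), (21, -23)) = 24.0416
d((-2, -30), (-4, -24)) = 6.3246
d((-2, -30), (17, -16)) = 23.6008
d((-2, -30), (1, 17)) = 47.0956
d((-2, -30), (14, -21)) = 18.3576
d((-2, -30), (23, -8)) = 33.3017
d((19, -1), (21, -23)) = 22.0907
d((19, -1), (-4, -24)) = 32.5269
d((19, -1), (17, -16)) = 15.1327
d((19, -1), (1, 17)) = 25.4558
d((19, -1), (14, -21)) = 20.6155
d((19, -1), (23, -8)) = 8.0623
d((21, -23), (-4, -24)) = 25.02
d((21, -23), (17, -16)) = 8.0623
d((21, -23), (1, 17)) = 44.7214
d((21, -23), (14, -21)) = 7.2801
d((21, -23), (23, -8)) = 15.1327
d((-4, -24), (17, -16)) = 22.4722
d((-4, -24), (1, 17)) = 41.3038
d((-4, -24), (14, -21)) = 18.2483
d((-4, -24), (23, -8)) = 31.3847
d((17, -16), (1, 17)) = 36.6742
d((17, -16), (14, -21)) = 5.831
d((17, -16), (23, -8)) = 10.0
d((1, 17), (14, -21)) = 40.1622
d((1, 17), (23, -8)) = 33.3017
d((14, -21), (23, -8)) = 15.8114

Closest pair: (16, -14) and (17, -16) with distance 2.2361

The closest pair is (16, -14) and (17, -16) with Euclidean distance 2.2361. For 10 points, brute-force pairwise comparison is shown above. For large n, the divide-and-conquer algorithm (sort by x, recurse on halves, check the dividing strip) achieves O(n log n).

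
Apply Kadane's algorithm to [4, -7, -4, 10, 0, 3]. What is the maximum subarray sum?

Using Kadane's algorithm on [4, -7, -4, 10, 0, 3]:

Scanning through the array:
Position 1 (value -7): max_ending_here = -3, max_so_far = 4
Position 2 (value -4): max_ending_here = -4, max_so_far = 4
Position 3 (value 10): max_ending_here = 10, max_so_far = 10
Position 4 (value 0): max_ending_here = 10, max_so_far = 10
Position 5 (value 3): max_ending_here = 13, max_so_far = 13

Maximum subarray: [10, 0, 3]
Maximum sum: 13

The maximum subarray is [10, 0, 3] with sum 13. This subarray runs from index 3 to index 5.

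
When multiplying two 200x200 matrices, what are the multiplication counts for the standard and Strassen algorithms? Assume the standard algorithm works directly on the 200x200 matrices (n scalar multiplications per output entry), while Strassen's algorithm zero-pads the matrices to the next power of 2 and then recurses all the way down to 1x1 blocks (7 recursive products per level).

Matrix multiplication for 200x200 matrices:

Strassen's algorithm requires power-of-2 dimensions. Pad 200x200 to 256x256 (next power of 2).

Standard algorithm: 200^3 = 8000000 multiplications
Strassen's algorithm: 7^(log2(256)) = 7^8 = 5764801 multiplications
Savings: 8000000 - 5764801 = 2235199 multiplications

Standard: 8000000 multiplications (200^3). Strassen: 5764801 multiplications (7^8, after padding to 256x256). Strassen reduces 8 recursive multiplications to 7 at each level.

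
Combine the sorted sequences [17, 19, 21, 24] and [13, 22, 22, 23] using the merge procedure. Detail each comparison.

Merging process:

Compare 17 vs 13: take 13 from right. Merged: [13]
Compare 17 vs 22: take 17 from left. Merged: [13, 17]
Compare 19 vs 22: take 19 from left. Merged: [13, 17, 19]
Compare 21 vs 22: take 21 from left. Merged: [13, 17, 19, 21]
Compare 24 vs 22: take 22 from right. Merged: [13, 17, 19, 21, 22]
Compare 24 vs 22: take 22 from right. Merged: [13, 17, 19, 21, 22, 22]
Compare 24 vs 23: take 23 from right. Merged: [13, 17, 19, 21, 22, 22, 23]
Append remaining from left: [24]. Merged: [13, 17, 19, 21, 22, 22, 23, 24]

Final merged array: [13, 17, 19, 21, 22, 22, 23, 24]
Total comparisons: 7

The merged array is [13, 17, 19, 21, 22, 22, 23, 24], requiring 7 comparisons. The merge step runs in O(n) time where n is the total number of elements.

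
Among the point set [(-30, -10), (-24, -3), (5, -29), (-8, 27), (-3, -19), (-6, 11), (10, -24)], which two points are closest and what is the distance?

Computing all pairwise distances among 7 points:

d((-30, -10), (-24, -3)) = 9.2195
d((-30, -10), (5, -29)) = 39.8246
d((-30, -10), (-8, 27)) = 43.0465
d((-30, -10), (-3, -19)) = 28.4605
d((-30, -10), (-6, 11)) = 31.8904
d((-30, -10), (10, -24)) = 42.3792
d((-24, -3), (5, -29)) = 38.9487
d((-24, -3), (-8, 27)) = 34.0
d((-24, -3), (-3, -19)) = 26.4008
d((-24, -3), (-6, 11)) = 22.8035
d((-24, -3), (10, -24)) = 39.9625
d((5, -29), (-8, 27)) = 57.4891
d((5, -29), (-3, -19)) = 12.8062
d((5, -29), (-6, 11)) = 41.4849
d((5, -29), (10, -24)) = 7.0711 <-- minimum
d((-8, 27), (-3, -19)) = 46.2709
d((-8, 27), (-6, 11)) = 16.1245
d((-8, 27), (10, -24)) = 54.0833
d((-3, -19), (-6, 11)) = 30.1496
d((-3, -19), (10, -24)) = 13.9284
d((-6, 11), (10, -24)) = 38.4838

Closest pair: (5, -29) and (10, -24) with distance 7.0711

The closest pair is (5, -29) and (10, -24) with Euclidean distance 7.0711. For 7 points, brute-force pairwise comparison is shown above. For large n, the divide-and-conquer algorithm (sort by x, recurse on halves, check the dividing strip) achieves O(n log n).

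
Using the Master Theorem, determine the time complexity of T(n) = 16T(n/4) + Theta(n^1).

Master Theorem for T(n) = 16T(n/4) + O(n^1):

a = 16, b = 4, c = 1
log_b(a) = log_4(16) = 2.0000

Case 1: c = 1 < log_4(16) = 2.0000
T(n) = O(n^(log_4 16)) = O(n^2)

For T(n) = 16T(n/4) + O(n^1): log_4(16) = 2.0000. This is Case 1 of the Master Theorem (c < log_b(a), work dominated by leaves), giving O(n^2).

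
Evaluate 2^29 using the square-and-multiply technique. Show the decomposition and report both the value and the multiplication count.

Computing 2^29 by squaring (build up from 2^1; each line after the first costs one multiplication):

2^1 = 2
2^2 = (2^1)^2 = 2^2 = 4
2^3 = 2 * 2^2 = 2 * 4 = 8
2^6 = (2^3)^2 = 8^2 = 64
2^7 = 2 * 2^6 = 2 * 64 = 128
2^14 = (2^7)^2 = 128^2 = 16384
2^28 = (2^14)^2 = 16384^2 = 268435456
2^29 = 2 * 2^28 = 2 * 268435456 = 536870912

Result: 536870912
Multiplications needed: 7 (7 lines after 2^1)

2^29 = 536870912. Using exponentiation by squaring, this requires 7 multiplications. The key idea: if the exponent is even, square the half-power; if odd, multiply by the base once.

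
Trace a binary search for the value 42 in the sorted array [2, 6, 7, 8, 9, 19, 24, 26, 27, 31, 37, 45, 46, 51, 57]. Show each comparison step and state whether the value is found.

Binary search for 42 in [2, 6, 7, 8, 9, 19, 24, 26, 27, 31, 37, 45, 46, 51, 57]:

lo=0, hi=14, mid=7, arr[mid]=26 -> 26 < 42, search right half
lo=8, hi=14, mid=11, arr[mid]=45 -> 45 > 42, search left half
lo=8, hi=10, mid=9, arr[mid]=31 -> 31 < 42, search right half
lo=10, hi=10, mid=10, arr[mid]=37 -> 37 < 42, search right half
lo=11 > hi=10, target 42 not found

Binary search determines that 42 is not in the array after 4 comparisons. The search space was exhausted without finding the target.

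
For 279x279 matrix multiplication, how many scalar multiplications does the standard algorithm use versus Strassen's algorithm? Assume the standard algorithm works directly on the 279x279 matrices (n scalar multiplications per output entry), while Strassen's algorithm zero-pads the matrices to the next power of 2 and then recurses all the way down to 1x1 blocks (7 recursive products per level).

Matrix multiplication for 279x279 matrices:

Strassen's algorithm requires power-of-2 dimensions. Pad 279x279 to 512x512 (next power of 2).

Standard algorithm: 279^3 = 21717639 multiplications
Strassen's algorithm: 7^(log2(512)) = 7^9 = 40353607 multiplications
Difference: 21717639 - 40353607 = -18635968 (Strassen uses MORE here due to padding overhead — for small or just-over-power-of-2 n, padding can outweigh the per-level savings)

Standard: 21717639 multiplications (279^3). Strassen: 40353607 multiplications (7^9, after padding to 512x512). Strassen reduces 8 recursive multiplications to 7 at each level.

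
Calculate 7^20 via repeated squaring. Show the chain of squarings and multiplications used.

Computing 7^20 by squaring (build up from 7^1; each line after the first costs one multiplication):

7^1 = 7
7^2 = (7^1)^2 = 7^2 = 49
7^4 = (7^2)^2 = 49^2 = 2401
7^5 = 7 * 7^4 = 7 * 2401 = 16807
7^10 = (7^5)^2 = 16807^2 = 282475249
7^20 = (7^10)^2 = 282475249^2 = 79792266297612001

Result: 79792266297612001
Multiplications needed: 5 (5 lines after 7^1)

7^20 = 79792266297612001. Using exponentiation by squaring, this requires 5 multiplications. The key idea: if the exponent is even, square the half-power; if odd, multiply by the base once.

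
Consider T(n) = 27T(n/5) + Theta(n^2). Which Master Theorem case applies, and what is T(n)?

Master Theorem for T(n) = 27T(n/5) + O(n^2):

a = 27, b = 5, c = 2
log_b(a) = log_5(27) = 2.0478

Case 1: c = 2 < log_5(27) = 2.0478
T(n) = O(n^(log_5 27))

For T(n) = 27T(n/5) + O(n^2): log_5(27) = 2.0478. This is Case 1 of the Master Theorem (c < log_b(a), work dominated by leaves), giving O(n^(log_5 27)).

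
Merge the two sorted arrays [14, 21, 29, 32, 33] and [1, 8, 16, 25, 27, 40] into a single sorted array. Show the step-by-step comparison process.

Merging process:

Compare 14 vs 1: take 1 from right. Merged: [1]
Compare 14 vs 8: take 8 from right. Merged: [1, 8]
Compare 14 vs 16: take 14 from left. Merged: [1, 8, 14]
Compare 21 vs 16: take 16 from right. Merged: [1, 8, 14, 16]
Compare 21 vs 25: take 21 from left. Merged: [1, 8, 14, 16, 21]
Compare 29 vs 25: take 25 from right. Merged: [1, 8, 14, 16, 21, 25]
Compare 29 vs 27: take 27 from right. Merged: [1, 8, 14, 16, 21, 25, 27]
Compare 29 vs 40: take 29 from left. Merged: [1, 8, 14, 16, 21, 25, 27, 29]
Compare 32 vs 40: take 32 from left. Merged: [1, 8, 14, 16, 21, 25, 27, 29, 32]
Compare 33 vs 40: take 33 from left. Merged: [1, 8, 14, 16, 21, 25, 27, 29, 32, 33]
Append remaining from right: [40]. Merged: [1, 8, 14, 16, 21, 25, 27, 29, 32, 33, 40]

Final merged array: [1, 8, 14, 16, 21, 25, 27, 29, 32, 33, 40]
Total comparisons: 10

The merged array is [1, 8, 14, 16, 21, 25, 27, 29, 32, 33, 40], requiring 10 comparisons. The merge step runs in O(n) time where n is the total number of elements.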